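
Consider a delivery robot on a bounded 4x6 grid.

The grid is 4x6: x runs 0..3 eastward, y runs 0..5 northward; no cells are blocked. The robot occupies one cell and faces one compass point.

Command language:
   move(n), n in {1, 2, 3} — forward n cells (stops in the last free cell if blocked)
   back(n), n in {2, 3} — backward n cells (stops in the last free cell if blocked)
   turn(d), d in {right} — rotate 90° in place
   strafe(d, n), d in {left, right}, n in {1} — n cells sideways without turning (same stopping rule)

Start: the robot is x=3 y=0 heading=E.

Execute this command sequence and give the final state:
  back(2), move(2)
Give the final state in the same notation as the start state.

initial: x=3 y=0 heading=E
[1] after back(2): x=1 y=0 heading=E
[2] after move(2): x=3 y=0 heading=E

x=3 y=0 heading=E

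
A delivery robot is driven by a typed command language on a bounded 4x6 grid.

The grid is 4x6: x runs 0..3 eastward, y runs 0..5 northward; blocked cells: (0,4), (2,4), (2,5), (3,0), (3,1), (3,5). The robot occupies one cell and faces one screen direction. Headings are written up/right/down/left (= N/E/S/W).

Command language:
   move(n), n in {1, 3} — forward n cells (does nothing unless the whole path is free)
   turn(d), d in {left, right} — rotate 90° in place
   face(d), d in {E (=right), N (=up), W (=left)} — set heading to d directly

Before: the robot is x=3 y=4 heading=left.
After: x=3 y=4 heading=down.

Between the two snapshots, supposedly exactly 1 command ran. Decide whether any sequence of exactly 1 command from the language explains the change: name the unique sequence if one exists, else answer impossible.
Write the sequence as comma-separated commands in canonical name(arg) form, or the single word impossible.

turn(left)

key: (3,4) unchanged — the single command moves nothing
t0: x=3 y=4 heading=left
[1] after turn(left): x=3 y=4 heading=down
all 7 alternatives checked — unique.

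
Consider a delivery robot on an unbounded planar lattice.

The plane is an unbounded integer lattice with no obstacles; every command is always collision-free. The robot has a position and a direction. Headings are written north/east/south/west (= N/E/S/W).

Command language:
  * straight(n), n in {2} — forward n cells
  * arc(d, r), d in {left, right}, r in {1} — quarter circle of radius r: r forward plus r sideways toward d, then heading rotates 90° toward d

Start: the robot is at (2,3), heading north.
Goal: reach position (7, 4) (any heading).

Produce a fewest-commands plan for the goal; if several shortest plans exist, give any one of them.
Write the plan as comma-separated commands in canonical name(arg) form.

start: at (2,3), heading north
[1] after arc(right, 1): at (3,4), heading east
[2] after straight(2): at (5,4), heading east
[3] after straight(2): at (7,4), heading east
minimal: 3 command(s), checked below 3.

arc(right, 1), straight(2), straight(2)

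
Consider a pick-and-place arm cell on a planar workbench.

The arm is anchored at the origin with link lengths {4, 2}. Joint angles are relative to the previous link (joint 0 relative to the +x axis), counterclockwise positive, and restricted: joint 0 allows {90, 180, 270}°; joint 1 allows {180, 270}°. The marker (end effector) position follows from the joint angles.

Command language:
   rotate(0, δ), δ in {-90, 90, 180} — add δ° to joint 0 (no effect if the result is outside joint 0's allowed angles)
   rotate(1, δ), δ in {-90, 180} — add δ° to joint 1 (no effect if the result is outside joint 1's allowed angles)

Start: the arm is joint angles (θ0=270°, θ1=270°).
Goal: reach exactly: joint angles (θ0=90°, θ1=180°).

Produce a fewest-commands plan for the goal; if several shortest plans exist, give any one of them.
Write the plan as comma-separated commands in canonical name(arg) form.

rotate(1, -90), rotate(0, 180)

from: joint angles (θ0=270°, θ1=270°)
t=1 rotate(1, -90) ⇒ joint angles (θ0=270°, θ1=180°)
t=2 rotate(0, 180) ⇒ joint angles (θ0=90°, θ1=180°)
shorter routes all fall short; 2 is best.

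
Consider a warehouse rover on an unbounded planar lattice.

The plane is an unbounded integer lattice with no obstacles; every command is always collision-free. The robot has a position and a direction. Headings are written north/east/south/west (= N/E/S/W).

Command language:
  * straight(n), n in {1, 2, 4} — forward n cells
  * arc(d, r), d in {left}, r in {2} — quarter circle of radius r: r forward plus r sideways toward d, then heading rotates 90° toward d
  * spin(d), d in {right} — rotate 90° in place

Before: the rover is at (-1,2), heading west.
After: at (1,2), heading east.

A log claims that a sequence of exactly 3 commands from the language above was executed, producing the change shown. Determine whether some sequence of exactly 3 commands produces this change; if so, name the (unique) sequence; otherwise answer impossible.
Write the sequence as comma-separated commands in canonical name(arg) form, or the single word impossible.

key: order matters: swapping spin(right) and straight(2) lands elsewhere
from: at (-1,2), heading west
t=1 spin(right) ⇒ at (-1,2), heading north
t=2 spin(right) ⇒ at (-1,2), heading east
t=3 straight(2) ⇒ at (1,2), heading east
all 125 alternatives checked — unique.

spin(right), spin(right), straight(2)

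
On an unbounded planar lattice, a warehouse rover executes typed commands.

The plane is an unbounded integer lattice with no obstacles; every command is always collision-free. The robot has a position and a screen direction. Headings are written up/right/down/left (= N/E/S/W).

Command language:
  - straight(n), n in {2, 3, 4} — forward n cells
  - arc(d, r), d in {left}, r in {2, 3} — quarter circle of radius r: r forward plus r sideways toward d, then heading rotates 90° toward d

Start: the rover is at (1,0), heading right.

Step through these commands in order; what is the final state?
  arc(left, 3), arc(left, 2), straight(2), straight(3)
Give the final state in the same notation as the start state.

at (-3,5), heading left

from: at (1,0), heading right
step 1 (arc(left, 3)): at (4,3), heading up
step 2 (arc(left, 2)): at (2,5), heading left
step 3 (straight(2)): at (0,5), heading left
step 4 (straight(3)): at (-3,5), heading left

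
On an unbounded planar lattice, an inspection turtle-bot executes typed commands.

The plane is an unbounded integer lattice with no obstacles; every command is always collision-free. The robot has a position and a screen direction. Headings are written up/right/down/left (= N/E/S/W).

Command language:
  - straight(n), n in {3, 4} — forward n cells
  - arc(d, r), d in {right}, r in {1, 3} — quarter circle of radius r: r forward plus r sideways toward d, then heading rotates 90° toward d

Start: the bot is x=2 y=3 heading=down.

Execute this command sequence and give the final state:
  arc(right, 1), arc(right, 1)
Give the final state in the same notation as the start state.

initial: x=2 y=3 heading=down
step 1 (arc(right, 1)): x=1 y=2 heading=left
step 2 (arc(right, 1)): x=0 y=3 heading=up

x=0 y=3 heading=up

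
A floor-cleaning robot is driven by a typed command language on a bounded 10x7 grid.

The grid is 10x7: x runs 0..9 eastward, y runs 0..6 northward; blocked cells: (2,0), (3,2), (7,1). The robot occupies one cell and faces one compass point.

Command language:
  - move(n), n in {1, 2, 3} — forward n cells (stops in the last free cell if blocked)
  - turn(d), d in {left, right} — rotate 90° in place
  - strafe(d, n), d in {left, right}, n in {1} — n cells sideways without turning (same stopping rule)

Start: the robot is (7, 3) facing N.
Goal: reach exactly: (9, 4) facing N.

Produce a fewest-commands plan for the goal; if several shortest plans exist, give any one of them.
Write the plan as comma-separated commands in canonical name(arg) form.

from: (7, 3) facing N
t=1 strafe(right, 1) ⇒ (8, 3) facing N
t=2 strafe(right, 1) ⇒ (9, 3) facing N
t=3 move(1) ⇒ (9, 4) facing N
nothing shorter than 3 reaches the goal.

strafe(right, 1), strafe(right, 1), move(1)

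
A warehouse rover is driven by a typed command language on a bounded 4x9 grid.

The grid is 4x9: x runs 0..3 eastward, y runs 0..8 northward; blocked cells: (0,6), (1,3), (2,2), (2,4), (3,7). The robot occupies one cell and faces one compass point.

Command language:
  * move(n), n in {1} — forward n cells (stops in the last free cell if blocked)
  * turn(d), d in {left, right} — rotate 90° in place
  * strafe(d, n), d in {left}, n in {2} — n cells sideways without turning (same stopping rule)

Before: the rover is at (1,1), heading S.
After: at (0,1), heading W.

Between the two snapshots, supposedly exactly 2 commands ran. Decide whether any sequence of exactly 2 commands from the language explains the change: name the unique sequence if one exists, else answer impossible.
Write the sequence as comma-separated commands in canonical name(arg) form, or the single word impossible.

turn(right), move(1)

key: running move(1) before turn(right) would end elsewhere — order is forced
from: at (1,1), heading S
t=1 turn(right) ⇒ at (1,1), heading W
t=2 move(1) ⇒ at (0,1), heading W
uniquely the one of 16 2-step routes that fits.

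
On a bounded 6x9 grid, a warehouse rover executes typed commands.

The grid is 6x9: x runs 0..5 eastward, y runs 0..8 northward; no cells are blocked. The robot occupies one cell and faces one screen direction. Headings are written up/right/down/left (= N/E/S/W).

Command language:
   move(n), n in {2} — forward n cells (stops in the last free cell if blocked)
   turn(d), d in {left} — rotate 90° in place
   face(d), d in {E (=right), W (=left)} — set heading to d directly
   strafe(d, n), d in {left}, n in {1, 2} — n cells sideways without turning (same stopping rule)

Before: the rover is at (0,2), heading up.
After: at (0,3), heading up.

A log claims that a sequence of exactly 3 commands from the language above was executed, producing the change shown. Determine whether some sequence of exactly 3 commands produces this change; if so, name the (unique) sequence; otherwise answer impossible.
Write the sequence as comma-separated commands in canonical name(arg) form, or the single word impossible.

key: running turn(left) before face(E) would end elsewhere — order is forced
from: at (0,2), heading up
step 1 (face(E)): at (0,2), heading right
step 2 (strafe(left, 1)): at (0,3), heading right
step 3 (turn(left)): at (0,3), heading up
all 216 alternatives checked — unique.

face(E), strafe(left, 1), turn(left)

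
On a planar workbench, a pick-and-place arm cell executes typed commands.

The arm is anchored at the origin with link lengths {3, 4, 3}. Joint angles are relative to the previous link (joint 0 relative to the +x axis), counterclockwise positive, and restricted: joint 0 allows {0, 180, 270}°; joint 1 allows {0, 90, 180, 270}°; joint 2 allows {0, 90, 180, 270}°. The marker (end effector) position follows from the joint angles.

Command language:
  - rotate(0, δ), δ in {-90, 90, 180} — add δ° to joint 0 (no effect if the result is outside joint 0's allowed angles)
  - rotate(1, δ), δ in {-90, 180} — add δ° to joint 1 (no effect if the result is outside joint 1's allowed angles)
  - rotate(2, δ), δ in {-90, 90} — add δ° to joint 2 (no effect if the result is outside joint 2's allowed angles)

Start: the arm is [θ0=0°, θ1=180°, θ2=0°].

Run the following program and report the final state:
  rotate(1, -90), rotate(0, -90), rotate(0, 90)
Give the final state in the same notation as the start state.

t0: [θ0=0°, θ1=180°, θ2=0°]
[1] after rotate(1, -90): [θ0=0°, θ1=90°, θ2=0°]
[2] after rotate(0, -90): [θ0=270°, θ1=90°, θ2=0°]
[3] after rotate(0, 90): [θ0=0°, θ1=90°, θ2=0°]

[θ0=0°, θ1=90°, θ2=0°]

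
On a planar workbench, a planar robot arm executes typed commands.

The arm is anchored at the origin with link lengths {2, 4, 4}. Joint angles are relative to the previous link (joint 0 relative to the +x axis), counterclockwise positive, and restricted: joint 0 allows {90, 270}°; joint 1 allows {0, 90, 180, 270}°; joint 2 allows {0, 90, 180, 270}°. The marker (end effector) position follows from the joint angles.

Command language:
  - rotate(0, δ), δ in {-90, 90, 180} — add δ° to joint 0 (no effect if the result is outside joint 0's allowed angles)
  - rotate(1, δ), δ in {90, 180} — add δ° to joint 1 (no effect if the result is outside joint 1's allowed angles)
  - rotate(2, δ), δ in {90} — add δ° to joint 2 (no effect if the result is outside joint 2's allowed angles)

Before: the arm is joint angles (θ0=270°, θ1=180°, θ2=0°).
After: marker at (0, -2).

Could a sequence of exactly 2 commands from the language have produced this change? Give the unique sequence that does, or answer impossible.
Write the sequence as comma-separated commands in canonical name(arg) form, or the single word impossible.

rotate(2, 90), rotate(2, 90)

from: joint angles (θ0=270°, θ1=180°, θ2=0°)
[1] after rotate(2, 90): joint angles (θ0=270°, θ1=180°, θ2=90°)
[2] after rotate(2, 90): joint angles (θ0=270°, θ1=180°, θ2=180°)
all 36 alternatives checked — unique.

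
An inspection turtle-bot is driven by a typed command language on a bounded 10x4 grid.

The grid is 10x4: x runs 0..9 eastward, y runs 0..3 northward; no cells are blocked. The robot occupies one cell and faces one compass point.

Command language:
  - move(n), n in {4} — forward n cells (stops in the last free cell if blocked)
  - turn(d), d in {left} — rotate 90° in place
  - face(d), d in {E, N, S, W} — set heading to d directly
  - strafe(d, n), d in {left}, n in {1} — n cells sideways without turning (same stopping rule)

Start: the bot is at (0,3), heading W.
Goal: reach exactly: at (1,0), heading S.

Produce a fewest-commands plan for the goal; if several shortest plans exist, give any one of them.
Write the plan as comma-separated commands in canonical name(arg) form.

turn(left), strafe(left, 1), move(4)

initial: at (0,3), heading W
[1] after turn(left): at (0,3), heading S
[2] after strafe(left, 1): at (1,3), heading S
[3] after move(4): at (1,0), heading S
nothing shorter than 3 reaches the goal.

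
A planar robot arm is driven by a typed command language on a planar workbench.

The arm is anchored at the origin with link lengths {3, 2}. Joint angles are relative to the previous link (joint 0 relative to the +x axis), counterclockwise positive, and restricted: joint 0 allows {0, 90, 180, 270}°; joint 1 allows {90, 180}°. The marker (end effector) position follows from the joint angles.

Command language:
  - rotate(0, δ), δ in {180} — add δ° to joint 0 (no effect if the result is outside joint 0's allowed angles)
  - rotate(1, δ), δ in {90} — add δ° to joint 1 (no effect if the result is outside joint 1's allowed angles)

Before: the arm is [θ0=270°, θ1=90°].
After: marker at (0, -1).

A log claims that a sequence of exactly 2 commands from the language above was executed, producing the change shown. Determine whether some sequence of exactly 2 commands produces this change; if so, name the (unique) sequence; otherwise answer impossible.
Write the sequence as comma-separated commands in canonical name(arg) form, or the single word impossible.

start: [θ0=270°, θ1=90°]
t=1 rotate(1, 90) ⇒ [θ0=270°, θ1=180°]
t=2 rotate(1, 90) ⇒ [θ0=270°, θ1=180°]
no rival 2-sequence matches.

rotate(1, 90), rotate(1, 90)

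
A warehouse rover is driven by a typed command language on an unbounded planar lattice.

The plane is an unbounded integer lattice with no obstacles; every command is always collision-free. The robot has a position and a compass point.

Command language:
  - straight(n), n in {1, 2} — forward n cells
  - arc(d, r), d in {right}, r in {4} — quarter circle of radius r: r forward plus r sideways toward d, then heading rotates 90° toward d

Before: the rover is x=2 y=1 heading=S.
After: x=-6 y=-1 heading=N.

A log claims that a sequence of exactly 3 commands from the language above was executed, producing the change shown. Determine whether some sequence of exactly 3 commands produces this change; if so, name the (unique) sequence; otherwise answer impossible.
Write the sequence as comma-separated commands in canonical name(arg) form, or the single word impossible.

straight(2), arc(right, 4), arc(right, 4)

key: running arc(right, 4) before straight(2) would end elsewhere — order is forced
begin: x=2 y=1 heading=S
step 1 (straight(2)): x=2 y=-1 heading=S
step 2 (arc(right, 4)): x=-2 y=-5 heading=W
step 3 (arc(right, 4)): x=-6 y=-1 heading=N
no rival 3-sequence matches.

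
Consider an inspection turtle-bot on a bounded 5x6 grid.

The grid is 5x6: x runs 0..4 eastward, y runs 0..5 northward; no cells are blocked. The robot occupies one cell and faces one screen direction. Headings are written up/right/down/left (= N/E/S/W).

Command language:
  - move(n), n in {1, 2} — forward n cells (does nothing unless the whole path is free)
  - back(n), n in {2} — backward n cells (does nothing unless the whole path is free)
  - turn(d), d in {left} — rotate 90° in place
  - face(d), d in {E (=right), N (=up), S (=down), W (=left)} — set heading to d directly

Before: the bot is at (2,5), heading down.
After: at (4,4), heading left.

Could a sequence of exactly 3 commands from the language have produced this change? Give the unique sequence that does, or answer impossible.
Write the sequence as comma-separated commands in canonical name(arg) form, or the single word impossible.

move(1), face(W), back(2)

key: cell and facing (now W) both changed — the 3 commands mix motion and turning
from: at (2,5), heading down
1. move(1) → at (2,4), heading down
2. face(W) → at (2,4), heading left
3. back(2) → at (4,4), heading left
no other 3-command option fits: unique.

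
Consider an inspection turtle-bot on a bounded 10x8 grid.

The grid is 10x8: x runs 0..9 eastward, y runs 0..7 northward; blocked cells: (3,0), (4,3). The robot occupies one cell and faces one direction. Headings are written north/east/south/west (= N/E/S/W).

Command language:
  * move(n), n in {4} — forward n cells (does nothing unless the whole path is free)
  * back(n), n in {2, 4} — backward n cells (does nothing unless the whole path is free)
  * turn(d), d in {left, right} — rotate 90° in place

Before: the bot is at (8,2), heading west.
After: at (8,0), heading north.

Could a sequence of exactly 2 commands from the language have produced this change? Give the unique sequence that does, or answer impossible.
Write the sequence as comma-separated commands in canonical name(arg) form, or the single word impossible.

key: cell and facing (now N) both changed — the 2 commands mix motion and turning
initial: at (8,2), heading west
1. turn(right) → at (8,2), heading north
2. back(2) → at (8,0), heading north
all 25 alternatives checked — unique.

turn(right), back(2)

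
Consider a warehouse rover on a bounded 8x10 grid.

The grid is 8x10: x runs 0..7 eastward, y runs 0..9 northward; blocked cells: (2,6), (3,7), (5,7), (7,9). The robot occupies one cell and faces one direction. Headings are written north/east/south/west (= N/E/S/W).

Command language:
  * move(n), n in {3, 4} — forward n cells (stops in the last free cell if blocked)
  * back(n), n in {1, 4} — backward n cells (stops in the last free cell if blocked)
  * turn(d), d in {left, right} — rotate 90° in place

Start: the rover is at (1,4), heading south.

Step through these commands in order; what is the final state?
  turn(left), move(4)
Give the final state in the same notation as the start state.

at (5,4), heading east

from: at (1,4), heading south
1. turn(left) → at (1,4), heading east
2. move(4) → at (5,4), heading east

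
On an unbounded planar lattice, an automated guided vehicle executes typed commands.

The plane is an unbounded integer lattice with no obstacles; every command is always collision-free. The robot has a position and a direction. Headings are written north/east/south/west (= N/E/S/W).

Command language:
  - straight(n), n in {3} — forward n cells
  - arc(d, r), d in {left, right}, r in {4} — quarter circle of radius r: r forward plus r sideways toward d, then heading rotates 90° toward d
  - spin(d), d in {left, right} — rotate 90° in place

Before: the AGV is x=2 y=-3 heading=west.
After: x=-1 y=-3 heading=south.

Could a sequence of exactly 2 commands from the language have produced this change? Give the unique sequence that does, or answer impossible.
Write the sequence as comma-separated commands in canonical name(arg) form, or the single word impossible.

straight(3), spin(left)

key: cell and facing (now S) both changed — the 2 commands mix motion and turning
start: x=2 y=-3 heading=west
t=1 straight(3) ⇒ x=-1 y=-3 heading=west
t=2 spin(left) ⇒ x=-1 y=-3 heading=south
uniquely the one of 25 2-step routes that fits.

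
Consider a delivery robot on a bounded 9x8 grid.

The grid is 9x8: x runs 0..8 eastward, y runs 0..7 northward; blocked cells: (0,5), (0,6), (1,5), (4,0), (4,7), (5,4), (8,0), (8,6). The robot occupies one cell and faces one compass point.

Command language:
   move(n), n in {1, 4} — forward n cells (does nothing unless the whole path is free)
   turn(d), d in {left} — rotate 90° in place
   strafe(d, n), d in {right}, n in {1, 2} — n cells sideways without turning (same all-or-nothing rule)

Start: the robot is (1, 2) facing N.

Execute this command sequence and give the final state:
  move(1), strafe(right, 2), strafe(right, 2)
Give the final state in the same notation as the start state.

(5, 3) facing N

from: (1, 2) facing N
1. move(1) → (1, 3) facing N
2. strafe(right, 2) → (3, 3) facing N
3. strafe(right, 2) → (5, 3) facing N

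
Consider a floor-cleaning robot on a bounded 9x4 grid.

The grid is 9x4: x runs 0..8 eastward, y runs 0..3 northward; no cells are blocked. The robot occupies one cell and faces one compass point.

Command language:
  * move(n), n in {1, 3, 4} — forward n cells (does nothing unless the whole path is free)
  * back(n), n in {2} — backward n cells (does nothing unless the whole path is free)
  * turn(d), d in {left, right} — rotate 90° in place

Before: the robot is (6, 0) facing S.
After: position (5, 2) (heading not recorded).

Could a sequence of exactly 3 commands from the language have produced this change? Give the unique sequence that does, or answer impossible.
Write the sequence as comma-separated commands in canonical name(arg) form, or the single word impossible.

key: order matters: swapping back(2) and move(1) lands elsewhere
start: (6, 0) facing S
step 1 (back(2)): (6, 2) facing S
step 2 (turn(right)): (6, 2) facing W
step 3 (move(1)): (5, 2) facing W
uniquely the one of 216 3-step routes that fits.

back(2), turn(right), move(1)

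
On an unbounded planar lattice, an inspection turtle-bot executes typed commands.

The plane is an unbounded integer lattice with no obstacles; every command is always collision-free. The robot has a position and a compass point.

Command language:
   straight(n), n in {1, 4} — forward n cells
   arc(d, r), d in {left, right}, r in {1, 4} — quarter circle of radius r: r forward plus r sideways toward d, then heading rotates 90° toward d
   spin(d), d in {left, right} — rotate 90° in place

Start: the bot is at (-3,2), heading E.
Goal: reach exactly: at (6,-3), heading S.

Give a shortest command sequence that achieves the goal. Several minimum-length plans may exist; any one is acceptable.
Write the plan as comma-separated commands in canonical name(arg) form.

arc(right, 4), arc(left, 1), straight(4), spin(right)

begin: at (-3,2), heading E
[1] after arc(right, 4): at (1,-2), heading S
[2] after arc(left, 1): at (2,-3), heading E
[3] after straight(4): at (6,-3), heading E
[4] after spin(right): at (6,-3), heading S
minimal: 4 command(s), checked below 4.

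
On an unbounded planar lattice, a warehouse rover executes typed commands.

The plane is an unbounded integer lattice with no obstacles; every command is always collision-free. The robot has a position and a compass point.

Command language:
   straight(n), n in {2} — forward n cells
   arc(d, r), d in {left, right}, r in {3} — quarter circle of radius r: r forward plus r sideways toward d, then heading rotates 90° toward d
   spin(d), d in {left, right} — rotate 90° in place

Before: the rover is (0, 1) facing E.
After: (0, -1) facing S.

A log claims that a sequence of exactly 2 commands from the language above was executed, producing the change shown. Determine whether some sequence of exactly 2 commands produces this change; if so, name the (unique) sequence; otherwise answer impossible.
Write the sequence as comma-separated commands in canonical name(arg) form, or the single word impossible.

spin(right), straight(2)

key: order matters: swapping spin(right) and straight(2) lands elsewhere
from: (0, 1) facing E
1. spin(right) → (0, 1) facing S
2. straight(2) → (0, -1) facing S
no other 2-command option fits: unique.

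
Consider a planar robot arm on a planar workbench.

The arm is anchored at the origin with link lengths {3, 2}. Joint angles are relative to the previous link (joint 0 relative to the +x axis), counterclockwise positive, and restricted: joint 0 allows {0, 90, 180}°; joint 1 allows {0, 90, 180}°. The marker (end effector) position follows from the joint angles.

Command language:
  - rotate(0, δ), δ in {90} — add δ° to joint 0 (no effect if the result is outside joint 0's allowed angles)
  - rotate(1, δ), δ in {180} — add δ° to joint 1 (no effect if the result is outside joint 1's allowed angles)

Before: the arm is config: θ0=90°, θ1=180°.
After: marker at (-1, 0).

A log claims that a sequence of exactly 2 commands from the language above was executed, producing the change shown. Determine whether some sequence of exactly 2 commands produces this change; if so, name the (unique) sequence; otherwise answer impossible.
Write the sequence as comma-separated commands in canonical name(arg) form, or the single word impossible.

rotate(0, 90), rotate(0, 90)

initial: config: θ0=90°, θ1=180°
1. rotate(0, 90) → config: θ0=180°, θ1=180°
2. rotate(0, 90) → config: θ0=180°, θ1=180°
uniquely the one of 4 2-step routes that fits.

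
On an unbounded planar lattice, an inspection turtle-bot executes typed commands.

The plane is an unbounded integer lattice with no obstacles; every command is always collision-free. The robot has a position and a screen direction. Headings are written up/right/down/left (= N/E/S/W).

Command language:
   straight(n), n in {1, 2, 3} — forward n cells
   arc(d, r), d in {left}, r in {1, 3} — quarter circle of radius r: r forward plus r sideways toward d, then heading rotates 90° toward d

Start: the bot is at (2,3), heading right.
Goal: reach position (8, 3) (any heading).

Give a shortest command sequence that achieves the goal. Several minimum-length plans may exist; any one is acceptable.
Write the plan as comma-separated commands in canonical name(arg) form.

straight(3), straight(3)

t0: at (2,3), heading right
[1] after straight(3): at (5,3), heading right
[2] after straight(3): at (8,3), heading right
minimal: 2 command(s), checked below 2.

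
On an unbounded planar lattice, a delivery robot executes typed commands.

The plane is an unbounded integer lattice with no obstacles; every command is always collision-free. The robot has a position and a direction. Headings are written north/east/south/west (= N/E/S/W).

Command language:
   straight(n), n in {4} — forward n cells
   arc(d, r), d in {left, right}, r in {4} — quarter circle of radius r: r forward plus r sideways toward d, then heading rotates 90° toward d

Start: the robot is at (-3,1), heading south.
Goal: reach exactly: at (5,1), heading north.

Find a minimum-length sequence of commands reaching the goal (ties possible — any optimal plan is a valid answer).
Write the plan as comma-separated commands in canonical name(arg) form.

arc(left, 4), arc(left, 4)

initial: at (-3,1), heading south
[1] after arc(left, 4): at (1,-3), heading east
[2] after arc(left, 4): at (5,1), heading north
nothing shorter than 2 reaches the goal.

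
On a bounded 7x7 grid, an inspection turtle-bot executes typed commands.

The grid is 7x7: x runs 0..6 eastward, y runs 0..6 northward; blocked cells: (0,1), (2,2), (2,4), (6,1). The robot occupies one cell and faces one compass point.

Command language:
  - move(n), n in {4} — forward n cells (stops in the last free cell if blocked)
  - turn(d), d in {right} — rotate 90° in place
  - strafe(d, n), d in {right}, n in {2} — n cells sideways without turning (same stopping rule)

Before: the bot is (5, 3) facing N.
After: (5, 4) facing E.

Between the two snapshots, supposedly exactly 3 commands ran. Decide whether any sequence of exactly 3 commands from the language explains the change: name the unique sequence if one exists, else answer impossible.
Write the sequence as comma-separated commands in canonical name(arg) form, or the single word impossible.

key: position moved to (5,4) AND the heading swung to E — translation plus rotation needed
t0: (5, 3) facing N
[1] after move(4): (5, 6) facing N
[2] after turn(right): (5, 6) facing E
[3] after strafe(right, 2): (5, 4) facing E
no rival 3-sequence matches.

move(4), turn(right), strafe(right, 2)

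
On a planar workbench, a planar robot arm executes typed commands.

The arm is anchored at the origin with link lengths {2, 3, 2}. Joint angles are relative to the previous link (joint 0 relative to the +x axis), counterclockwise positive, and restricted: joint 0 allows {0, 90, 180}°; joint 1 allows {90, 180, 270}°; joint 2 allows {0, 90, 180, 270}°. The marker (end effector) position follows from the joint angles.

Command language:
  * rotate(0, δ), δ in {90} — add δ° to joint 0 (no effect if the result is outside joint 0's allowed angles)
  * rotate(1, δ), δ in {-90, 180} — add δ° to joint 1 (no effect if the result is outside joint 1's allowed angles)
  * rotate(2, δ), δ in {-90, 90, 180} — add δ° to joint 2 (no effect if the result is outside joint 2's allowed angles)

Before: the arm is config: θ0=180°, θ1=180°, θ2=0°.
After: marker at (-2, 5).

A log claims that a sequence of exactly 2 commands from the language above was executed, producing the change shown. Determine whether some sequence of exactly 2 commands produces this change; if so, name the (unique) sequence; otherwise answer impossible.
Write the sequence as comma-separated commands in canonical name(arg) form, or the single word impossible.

key: running rotate(1, 180) before rotate(1, -90) would end elsewhere — order is forced
from: config: θ0=180°, θ1=180°, θ2=0°
step 1 (rotate(1, -90)): config: θ0=180°, θ1=90°, θ2=0°
step 2 (rotate(1, 180)): config: θ0=180°, θ1=270°, θ2=0°
all 36 alternatives checked — unique.

rotate(1, -90), rotate(1, 180)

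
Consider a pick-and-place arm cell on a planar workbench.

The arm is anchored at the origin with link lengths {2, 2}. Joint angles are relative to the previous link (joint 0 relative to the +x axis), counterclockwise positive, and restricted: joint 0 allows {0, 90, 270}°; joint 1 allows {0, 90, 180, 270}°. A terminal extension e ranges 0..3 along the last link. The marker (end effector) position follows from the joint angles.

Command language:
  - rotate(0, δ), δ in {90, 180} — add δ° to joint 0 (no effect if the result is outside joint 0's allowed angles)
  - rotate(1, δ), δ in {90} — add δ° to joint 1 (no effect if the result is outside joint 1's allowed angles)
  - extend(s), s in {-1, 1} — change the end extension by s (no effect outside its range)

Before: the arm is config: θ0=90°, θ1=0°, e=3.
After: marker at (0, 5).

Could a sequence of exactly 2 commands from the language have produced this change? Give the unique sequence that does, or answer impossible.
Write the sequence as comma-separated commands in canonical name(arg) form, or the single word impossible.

extend(-1), extend(-1)

begin: config: θ0=90°, θ1=0°, e=3
t=1 extend(-1) ⇒ config: θ0=90°, θ1=0°, e=2
t=2 extend(-1) ⇒ config: θ0=90°, θ1=0°, e=1
no other 2-command option fits: unique.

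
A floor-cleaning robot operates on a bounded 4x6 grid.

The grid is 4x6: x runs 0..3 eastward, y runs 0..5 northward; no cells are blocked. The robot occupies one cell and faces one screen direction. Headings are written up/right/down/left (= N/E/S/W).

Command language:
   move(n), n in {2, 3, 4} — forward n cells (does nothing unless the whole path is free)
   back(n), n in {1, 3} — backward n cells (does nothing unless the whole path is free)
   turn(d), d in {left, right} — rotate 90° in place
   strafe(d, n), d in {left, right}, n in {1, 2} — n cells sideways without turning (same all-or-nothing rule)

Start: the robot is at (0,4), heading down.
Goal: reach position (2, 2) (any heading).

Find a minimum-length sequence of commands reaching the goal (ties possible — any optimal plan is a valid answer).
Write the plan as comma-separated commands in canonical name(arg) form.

t0: at (0,4), heading down
step 1 (move(2)): at (0,2), heading down
step 2 (strafe(left, 2)): at (2,2), heading down
nothing shorter than 2 reaches the goal.

move(2), strafe(left, 2)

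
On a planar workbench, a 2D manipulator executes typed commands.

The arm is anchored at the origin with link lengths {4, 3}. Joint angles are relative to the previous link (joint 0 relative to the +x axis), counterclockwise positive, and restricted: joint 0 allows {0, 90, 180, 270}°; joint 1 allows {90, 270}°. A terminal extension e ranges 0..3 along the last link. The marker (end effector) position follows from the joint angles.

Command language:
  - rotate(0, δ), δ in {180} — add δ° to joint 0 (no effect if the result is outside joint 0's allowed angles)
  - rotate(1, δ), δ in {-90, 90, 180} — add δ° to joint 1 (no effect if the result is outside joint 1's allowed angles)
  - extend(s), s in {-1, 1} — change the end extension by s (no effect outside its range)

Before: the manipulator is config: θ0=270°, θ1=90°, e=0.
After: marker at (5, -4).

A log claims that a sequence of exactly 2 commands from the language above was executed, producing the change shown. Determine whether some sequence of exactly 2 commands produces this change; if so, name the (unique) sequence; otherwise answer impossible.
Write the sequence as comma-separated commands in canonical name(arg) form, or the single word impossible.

extend(1), extend(1)

initial: config: θ0=270°, θ1=90°, e=0
1. extend(1) → config: θ0=270°, θ1=90°, e=1
2. extend(1) → config: θ0=270°, θ1=90°, e=2
no other 2-command option fits: unique.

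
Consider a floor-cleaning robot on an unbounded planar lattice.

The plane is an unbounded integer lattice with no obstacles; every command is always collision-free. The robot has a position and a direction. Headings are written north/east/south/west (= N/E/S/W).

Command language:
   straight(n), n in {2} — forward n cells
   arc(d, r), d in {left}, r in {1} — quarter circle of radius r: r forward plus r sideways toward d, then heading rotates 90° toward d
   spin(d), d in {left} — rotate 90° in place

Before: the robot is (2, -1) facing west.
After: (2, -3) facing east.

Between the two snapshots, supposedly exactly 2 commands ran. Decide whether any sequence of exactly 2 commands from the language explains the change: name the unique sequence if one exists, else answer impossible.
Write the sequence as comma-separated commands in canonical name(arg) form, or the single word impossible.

key: cell and facing (now E) both changed — the 2 commands mix motion and turning
start: (2, -1) facing west
step 1 (arc(left, 1)): (1, -2) facing south
step 2 (arc(left, 1)): (2, -3) facing east
uniquely the one of 9 2-step routes that fits.

arc(left, 1), arc(left, 1)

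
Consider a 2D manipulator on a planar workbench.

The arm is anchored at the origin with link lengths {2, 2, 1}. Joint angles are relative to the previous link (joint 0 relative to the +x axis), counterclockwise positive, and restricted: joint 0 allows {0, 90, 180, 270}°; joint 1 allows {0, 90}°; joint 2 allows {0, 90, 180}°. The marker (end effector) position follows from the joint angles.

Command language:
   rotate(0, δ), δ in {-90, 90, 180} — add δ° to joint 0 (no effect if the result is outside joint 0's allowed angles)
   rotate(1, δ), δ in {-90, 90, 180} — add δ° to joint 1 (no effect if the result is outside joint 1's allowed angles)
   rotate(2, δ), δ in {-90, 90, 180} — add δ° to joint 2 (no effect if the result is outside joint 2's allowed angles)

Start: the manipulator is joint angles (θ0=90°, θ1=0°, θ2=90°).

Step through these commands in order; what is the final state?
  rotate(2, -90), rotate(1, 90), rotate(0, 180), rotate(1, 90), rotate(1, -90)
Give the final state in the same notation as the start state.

t0: joint angles (θ0=90°, θ1=0°, θ2=90°)
1. rotate(2, -90) → joint angles (θ0=90°, θ1=0°, θ2=0°)
2. rotate(1, 90) → joint angles (θ0=90°, θ1=90°, θ2=0°)
3. rotate(0, 180) → joint angles (θ0=270°, θ1=90°, θ2=0°)
4. rotate(1, 90) → joint angles (θ0=270°, θ1=90°, θ2=0°)
5. rotate(1, -90) → joint angles (θ0=270°, θ1=0°, θ2=0°)

joint angles (θ0=270°, θ1=0°, θ2=0°)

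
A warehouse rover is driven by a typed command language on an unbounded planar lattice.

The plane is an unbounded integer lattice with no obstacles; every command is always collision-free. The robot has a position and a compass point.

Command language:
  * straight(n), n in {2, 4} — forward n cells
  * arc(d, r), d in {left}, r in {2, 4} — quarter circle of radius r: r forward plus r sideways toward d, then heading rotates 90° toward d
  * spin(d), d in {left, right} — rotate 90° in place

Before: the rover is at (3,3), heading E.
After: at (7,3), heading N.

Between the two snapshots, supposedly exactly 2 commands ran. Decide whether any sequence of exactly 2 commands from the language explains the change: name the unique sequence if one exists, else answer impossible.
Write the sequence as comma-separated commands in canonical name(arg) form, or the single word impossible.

key: running spin(left) before straight(4) would end elsewhere — order is forced
initial: at (3,3), heading E
1. straight(4) → at (7,3), heading E
2. spin(left) → at (7,3), heading N
all 36 alternatives checked — unique.

straight(4), spin(left)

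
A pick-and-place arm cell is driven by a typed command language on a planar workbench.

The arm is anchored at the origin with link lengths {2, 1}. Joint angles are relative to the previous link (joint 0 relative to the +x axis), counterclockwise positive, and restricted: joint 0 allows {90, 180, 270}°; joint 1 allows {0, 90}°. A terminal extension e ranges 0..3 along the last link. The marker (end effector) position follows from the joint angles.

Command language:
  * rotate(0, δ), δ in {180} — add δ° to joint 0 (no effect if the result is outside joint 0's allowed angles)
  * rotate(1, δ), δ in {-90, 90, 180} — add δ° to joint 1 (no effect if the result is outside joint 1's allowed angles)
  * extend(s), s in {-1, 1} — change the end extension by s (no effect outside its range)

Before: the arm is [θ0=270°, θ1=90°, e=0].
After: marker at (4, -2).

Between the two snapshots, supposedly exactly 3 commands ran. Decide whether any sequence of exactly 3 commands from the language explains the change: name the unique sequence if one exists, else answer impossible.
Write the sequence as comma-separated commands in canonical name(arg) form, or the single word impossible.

from: [θ0=270°, θ1=90°, e=0]
t=1 extend(1) ⇒ [θ0=270°, θ1=90°, e=1]
t=2 extend(1) ⇒ [θ0=270°, θ1=90°, e=2]
t=3 extend(1) ⇒ [θ0=270°, θ1=90°, e=3]
no other 3-command option fits: unique.

extend(1), extend(1), extend(1)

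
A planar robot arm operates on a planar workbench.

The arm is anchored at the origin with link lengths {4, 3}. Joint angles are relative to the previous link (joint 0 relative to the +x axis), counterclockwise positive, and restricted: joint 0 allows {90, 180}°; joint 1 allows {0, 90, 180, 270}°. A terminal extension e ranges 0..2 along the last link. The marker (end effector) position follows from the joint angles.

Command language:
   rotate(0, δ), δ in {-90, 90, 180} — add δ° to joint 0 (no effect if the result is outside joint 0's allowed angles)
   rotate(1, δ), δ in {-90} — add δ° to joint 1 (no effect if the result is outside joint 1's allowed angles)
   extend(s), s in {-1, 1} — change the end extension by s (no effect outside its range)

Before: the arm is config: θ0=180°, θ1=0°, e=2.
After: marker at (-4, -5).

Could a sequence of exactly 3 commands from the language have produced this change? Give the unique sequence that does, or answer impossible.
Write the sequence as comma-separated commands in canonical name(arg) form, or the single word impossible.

rotate(1, -90), rotate(1, -90), rotate(1, -90)

start: config: θ0=180°, θ1=0°, e=2
step 1 (rotate(1, -90)): config: θ0=180°, θ1=270°, e=2
step 2 (rotate(1, -90)): config: θ0=180°, θ1=180°, e=2
step 3 (rotate(1, -90)): config: θ0=180°, θ1=90°, e=2
uniquely the one of 216 3-step routes that fits.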